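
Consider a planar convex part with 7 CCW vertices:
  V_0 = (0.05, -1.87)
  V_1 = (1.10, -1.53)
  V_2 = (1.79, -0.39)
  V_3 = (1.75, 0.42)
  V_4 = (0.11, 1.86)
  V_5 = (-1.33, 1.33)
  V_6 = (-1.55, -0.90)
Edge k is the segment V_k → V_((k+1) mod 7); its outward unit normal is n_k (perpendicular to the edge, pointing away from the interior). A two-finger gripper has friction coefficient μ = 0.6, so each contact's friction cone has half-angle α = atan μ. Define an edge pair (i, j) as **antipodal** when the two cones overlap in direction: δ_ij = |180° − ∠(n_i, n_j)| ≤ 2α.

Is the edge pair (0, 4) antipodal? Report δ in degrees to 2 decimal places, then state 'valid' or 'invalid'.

δ = 2.26°, valid

α = atan 0.6 = 30.96°;  2α = 61.93°
edge 0: e_0 = (+1.05, +0.34);  n_0 = (+0.3081, -0.9514)
edge 4: e_4 = (-1.44, -0.53);  n_4 = (-0.3454, +0.9385)
∠(n_0, n_4) = 177.74°
δ = |180° − 177.74°| = 2.26°
2.26° ≤ 2α = 61.93°  →  valid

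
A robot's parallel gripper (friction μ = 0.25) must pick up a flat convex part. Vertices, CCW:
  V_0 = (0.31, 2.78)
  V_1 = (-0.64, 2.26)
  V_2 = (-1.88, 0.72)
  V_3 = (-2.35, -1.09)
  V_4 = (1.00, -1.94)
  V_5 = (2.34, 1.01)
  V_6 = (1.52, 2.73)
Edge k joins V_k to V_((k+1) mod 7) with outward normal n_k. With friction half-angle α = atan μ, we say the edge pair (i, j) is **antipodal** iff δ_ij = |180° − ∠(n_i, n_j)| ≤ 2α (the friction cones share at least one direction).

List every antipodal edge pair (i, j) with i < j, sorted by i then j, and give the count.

α = atan 0.25 = 14.04°;  2α = 28.07°
n_0 = (-0.4801, +0.8772)
n_1 = (-0.7789, +0.6272)
n_2 = (-0.9679, +0.2513)
n_3 = (-0.2459, -0.9693)
n_4 = (+0.9105, -0.4136)
n_5 = (+0.9027, +0.4303)
n_6 = (+0.0413, +0.9991)
  (0,1): δ = 157.54°  ·
  (0,2): δ = 133.25°  ·
  (0,3): δ = 42.93°  ·
  (0,4): δ = 36.88°  ·
  (0,5): δ = 86.79°  ·
  (0,6): δ = 148.94°  ·
  (1,2): δ = 155.72°  ·
  (1,3): δ = 65.40°  ·
  (1,4): δ = 14.41°  ✓
  (1,5): δ = 64.33°  ·
  (1,6): δ = 126.47°  ·
  (2,3): δ = 89.68°  ·
  (2,4): δ = 9.87°  ✓
  (2,5): δ = 40.05°  ·
  (2,6): δ = 102.19°  ·
  (3,4): δ = 100.19°  ·
  (3,5): δ = 50.27°  ·
  (3,6): δ = 11.87°  ✓
  (4,5): δ = 130.08°  ·
  (4,6): δ = 67.94°  ·
  (5,6): δ = 117.86°  ·
antipodal pairs: 3

count = 3; pairs: (1,4), (2,4), (3,6)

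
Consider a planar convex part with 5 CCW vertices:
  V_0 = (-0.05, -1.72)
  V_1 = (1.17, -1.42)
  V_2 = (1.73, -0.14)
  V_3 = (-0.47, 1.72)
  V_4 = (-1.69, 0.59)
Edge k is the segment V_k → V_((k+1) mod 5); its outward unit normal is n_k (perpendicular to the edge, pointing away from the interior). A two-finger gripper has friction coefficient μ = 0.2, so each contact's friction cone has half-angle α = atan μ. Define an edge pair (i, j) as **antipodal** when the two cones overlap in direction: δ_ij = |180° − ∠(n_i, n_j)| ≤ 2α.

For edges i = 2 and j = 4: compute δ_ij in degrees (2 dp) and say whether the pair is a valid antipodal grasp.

α = atan 0.2 = 11.31°;  2α = 22.62°
edge 2: e_2 = (-2.20, +1.86);  n_2 = (+0.6456, +0.7636)
edge 4: e_4 = (+1.64, -2.31);  n_4 = (-0.8154, -0.5789)
∠(n_2, n_4) = 165.59°
δ = |180° − 165.59°| = 14.41°
14.41° ≤ 2α = 22.62°  →  valid

δ = 14.41°, valid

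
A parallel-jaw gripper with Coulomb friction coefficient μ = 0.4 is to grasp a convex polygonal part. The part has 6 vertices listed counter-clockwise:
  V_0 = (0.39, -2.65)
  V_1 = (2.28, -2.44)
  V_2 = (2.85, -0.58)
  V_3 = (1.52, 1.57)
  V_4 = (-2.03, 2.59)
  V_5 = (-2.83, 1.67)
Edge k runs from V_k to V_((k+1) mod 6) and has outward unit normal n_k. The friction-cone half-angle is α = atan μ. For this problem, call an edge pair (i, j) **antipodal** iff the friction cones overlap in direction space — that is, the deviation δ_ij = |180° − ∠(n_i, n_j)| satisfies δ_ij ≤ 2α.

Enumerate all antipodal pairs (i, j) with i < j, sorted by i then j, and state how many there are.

α = atan 0.4 = 21.80°;  2α = 43.60°
n_0 = (+0.1104, -0.9939)
n_1 = (+0.9561, -0.2930)
n_2 = (+0.8504, +0.5261)
n_3 = (+0.2762, +0.9611)
n_4 = (-0.7546, +0.6562)
n_5 = (-0.8018, -0.5976)
  (0,1): δ = 113.38°  ·
  (0,2): δ = 64.60°  ·
  (0,3): δ = 22.37°  ✓
  (0,4): δ = 42.65°  ✓
  (0,5): δ = 120.36°  ·
  (1,2): δ = 131.22°  ·
  (1,3): δ = 88.99°  ·
  (1,4): δ = 23.97°  ✓
  (1,5): δ = 53.74°  ·
  (2,3): δ = 137.77°  ·
  (2,4): δ = 72.75°  ·
  (2,5): δ = 4.96°  ✓
  (3,4): δ = 114.98°  ·
  (3,5): δ = 37.27°  ✓
  (4,5): δ = 102.29°  ·
antipodal pairs: 5

count = 5; pairs: (0,3), (0,4), (1,4), (2,5), (3,5)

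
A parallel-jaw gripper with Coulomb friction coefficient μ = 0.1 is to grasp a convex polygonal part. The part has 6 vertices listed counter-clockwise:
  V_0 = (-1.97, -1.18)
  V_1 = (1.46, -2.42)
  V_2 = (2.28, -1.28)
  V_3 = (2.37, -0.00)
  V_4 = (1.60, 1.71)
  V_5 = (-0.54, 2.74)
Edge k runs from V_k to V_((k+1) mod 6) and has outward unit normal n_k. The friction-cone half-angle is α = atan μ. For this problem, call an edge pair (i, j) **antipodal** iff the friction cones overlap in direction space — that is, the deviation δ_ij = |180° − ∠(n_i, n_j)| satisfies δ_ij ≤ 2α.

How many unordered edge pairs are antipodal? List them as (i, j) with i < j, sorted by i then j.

count = 1; pairs: (0,4)

α = atan 0.1 = 5.71°;  2α = 11.42°
n_0 = (-0.3400, -0.9404)
n_1 = (+0.8118, -0.5839)
n_2 = (+0.9975, -0.0701)
n_3 = (+0.9118, +0.4106)
n_4 = (+0.4337, +0.9011)
n_5 = (-0.9394, +0.3427)
  (0,1): δ = 105.85°  ·
  (0,2): δ = 74.15°  ·
  (0,3): δ = 45.88°  ·
  (0,4): δ = 5.83°  ✓
  (0,5): δ = 89.83°  ·
  (1,2): δ = 148.29°  ·
  (1,3): δ = 120.03°  ·
  (1,4): δ = 79.97°  ·
  (1,5): δ = 15.69°  ·
  (2,3): δ = 151.74°  ·
  (2,4): δ = 111.68°  ·
  (2,5): δ = 16.02°  ·
  (3,4): δ = 139.94°  ·
  (3,5): δ = 44.28°  ·
  (4,5): δ = 84.34°  ·
antipodal pairs: 1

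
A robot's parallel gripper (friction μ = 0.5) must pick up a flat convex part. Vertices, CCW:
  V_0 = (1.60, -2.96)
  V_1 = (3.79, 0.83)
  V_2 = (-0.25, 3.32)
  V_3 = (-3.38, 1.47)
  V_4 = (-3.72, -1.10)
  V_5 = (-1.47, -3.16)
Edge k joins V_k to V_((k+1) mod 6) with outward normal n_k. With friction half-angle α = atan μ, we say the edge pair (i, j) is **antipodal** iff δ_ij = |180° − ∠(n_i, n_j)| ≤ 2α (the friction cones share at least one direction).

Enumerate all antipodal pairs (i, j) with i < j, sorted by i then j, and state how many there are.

α = atan 0.5 = 26.57°;  2α = 53.13°
n_0 = (+0.8658, -0.5003)
n_1 = (+0.5247, +0.8513)
n_2 = (-0.5088, +0.8609)
n_3 = (-0.9914, +0.1312)
n_4 = (-0.6753, -0.7376)
n_5 = (+0.0650, -0.9979)
  (0,1): δ = 91.63°  ·
  (0,2): δ = 29.39°  ✓
  (0,3): δ = 22.48°  ✓
  (0,4): δ = 77.55°  ·
  (0,5): δ = 123.75°  ·
  (1,2): δ = 117.77°  ·
  (1,3): δ = 65.89°  ·
  (1,4): δ = 10.83°  ✓
  (1,5): δ = 35.37°  ✓
  (2,3): δ = 128.12°  ·
  (2,4): δ = 73.06°  ·
  (2,5): δ = 26.86°  ✓
  (3,4): δ = 124.94°  ·
  (3,5): δ = 78.74°  ·
  (4,5): δ = 133.80°  ·
antipodal pairs: 5

count = 5; pairs: (0,2), (0,3), (1,4), (1,5), (2,5)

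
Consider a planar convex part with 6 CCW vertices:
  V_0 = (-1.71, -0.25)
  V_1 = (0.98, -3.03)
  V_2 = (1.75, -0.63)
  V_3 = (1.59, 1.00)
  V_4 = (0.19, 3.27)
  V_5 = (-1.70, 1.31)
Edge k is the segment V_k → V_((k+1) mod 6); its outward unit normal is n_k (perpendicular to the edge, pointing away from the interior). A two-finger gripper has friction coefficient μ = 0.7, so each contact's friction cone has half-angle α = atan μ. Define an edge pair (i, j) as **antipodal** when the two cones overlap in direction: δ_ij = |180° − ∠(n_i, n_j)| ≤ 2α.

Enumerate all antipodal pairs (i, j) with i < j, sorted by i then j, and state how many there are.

α = atan 0.7 = 34.99°;  2α = 69.98°
n_0 = (-0.7186, -0.6954)
n_1 = (+0.9522, -0.3055)
n_2 = (+0.9952, +0.0977)
n_3 = (+0.8511, +0.5249)
n_4 = (-0.7198, +0.6941)
n_5 = (-1.0000, +0.0064)
  (0,1): δ = 61.85°  ✓
  (0,2): δ = 38.45°  ✓
  (0,3): δ = 12.39°  ✓
  (0,4): δ = 91.98°  ·
  (0,5): δ = 135.58°  ·
  (1,2): δ = 156.61°  ·
  (1,3): δ = 130.55°  ·
  (1,4): δ = 26.17°  ✓
  (1,5): δ = 17.42°  ✓
  (2,3): δ = 153.94°  ·
  (2,4): δ = 49.56°  ✓
  (2,5): δ = 5.97°  ✓
  (3,4): δ = 75.62°  ·
  (3,5): δ = 32.03°  ✓
  (4,5): δ = 136.41°  ·
antipodal pairs: 8

count = 8; pairs: (0,1), (0,2), (0,3), (1,4), (1,5), (2,4), (2,5), (3,5)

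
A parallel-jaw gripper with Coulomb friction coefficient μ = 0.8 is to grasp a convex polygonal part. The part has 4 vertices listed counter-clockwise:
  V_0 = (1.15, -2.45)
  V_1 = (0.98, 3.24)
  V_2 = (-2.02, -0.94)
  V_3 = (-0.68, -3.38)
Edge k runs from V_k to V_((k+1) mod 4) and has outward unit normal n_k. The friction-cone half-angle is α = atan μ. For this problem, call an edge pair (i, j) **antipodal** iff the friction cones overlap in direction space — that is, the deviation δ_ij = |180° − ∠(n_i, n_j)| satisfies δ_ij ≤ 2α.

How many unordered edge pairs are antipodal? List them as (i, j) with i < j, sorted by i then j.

α = atan 0.8 = 38.66°;  2α = 77.32°
n_0 = (+0.9996, +0.0299)
n_1 = (-0.8124, +0.5831)
n_2 = (-0.8765, -0.4814)
n_3 = (+0.4530, -0.8915)
  (0,1): δ = 37.38°  ✓
  (0,2): δ = 27.06°  ✓
  (0,3): δ = 115.23°  ·
  (1,2): δ = 115.56°  ·
  (1,3): δ = 27.39°  ✓
  (2,3): δ = 91.84°  ·
antipodal pairs: 3

count = 3; pairs: (0,1), (0,2), (1,3)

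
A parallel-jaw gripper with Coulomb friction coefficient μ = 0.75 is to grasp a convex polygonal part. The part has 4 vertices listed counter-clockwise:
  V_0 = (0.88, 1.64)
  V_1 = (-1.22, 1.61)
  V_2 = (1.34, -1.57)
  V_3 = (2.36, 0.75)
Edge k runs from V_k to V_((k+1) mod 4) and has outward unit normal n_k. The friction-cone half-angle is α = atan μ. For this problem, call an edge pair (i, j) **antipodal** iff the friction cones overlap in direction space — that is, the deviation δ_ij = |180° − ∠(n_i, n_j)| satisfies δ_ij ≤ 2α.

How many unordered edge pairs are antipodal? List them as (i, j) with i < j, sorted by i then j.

α = atan 0.75 = 36.87°;  2α = 73.74°
n_0 = (-0.0143, +0.9999)
n_1 = (-0.7790, -0.6271)
n_2 = (+0.9154, -0.4025)
n_3 = (+0.5153, +0.8570)
  (0,1): δ = 51.98°  ✓
  (0,2): δ = 65.45°  ✓
  (0,3): δ = 148.16°  ·
  (1,2): δ = 62.57°  ✓
  (1,3): δ = 20.14°  ✓
  (2,3): δ = 97.29°  ·
antipodal pairs: 4

count = 4; pairs: (0,1), (0,2), (1,2), (1,3)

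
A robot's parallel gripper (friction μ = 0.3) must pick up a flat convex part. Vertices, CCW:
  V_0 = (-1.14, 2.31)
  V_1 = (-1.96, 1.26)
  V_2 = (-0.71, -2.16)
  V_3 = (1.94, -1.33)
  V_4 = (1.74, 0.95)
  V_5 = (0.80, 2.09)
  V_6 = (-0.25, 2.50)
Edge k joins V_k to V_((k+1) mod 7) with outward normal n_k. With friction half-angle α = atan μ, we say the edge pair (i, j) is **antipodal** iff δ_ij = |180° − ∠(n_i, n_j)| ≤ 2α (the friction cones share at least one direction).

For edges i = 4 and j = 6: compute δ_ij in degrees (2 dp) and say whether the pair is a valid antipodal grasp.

α = atan 0.3 = 16.70°;  2α = 33.40°
edge 4: e_4 = (-0.94, +1.14);  n_4 = (+0.7715, +0.6362)
edge 6: e_6 = (-0.89, -0.19);  n_6 = (-0.2088, +0.9780)
∠(n_4, n_6) = 62.54°
δ = |180° − 62.54°| = 117.46°
117.46° > 2α = 33.40°  →  invalid

δ = 117.46°, invalid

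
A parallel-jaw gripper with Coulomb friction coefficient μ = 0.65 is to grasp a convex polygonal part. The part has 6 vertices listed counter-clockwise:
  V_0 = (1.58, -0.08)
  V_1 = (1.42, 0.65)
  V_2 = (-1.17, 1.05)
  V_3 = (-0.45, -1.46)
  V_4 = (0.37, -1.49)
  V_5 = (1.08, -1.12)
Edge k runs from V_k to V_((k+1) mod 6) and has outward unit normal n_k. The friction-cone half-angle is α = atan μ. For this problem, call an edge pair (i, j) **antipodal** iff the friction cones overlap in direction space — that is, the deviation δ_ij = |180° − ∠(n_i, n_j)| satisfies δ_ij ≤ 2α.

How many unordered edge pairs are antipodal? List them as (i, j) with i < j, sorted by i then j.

count = 5; pairs: (0,2), (1,2), (1,3), (1,4), (2,5)

α = atan 0.65 = 33.02°;  2α = 66.05°
n_0 = (+0.9768, +0.2141)
n_1 = (+0.1526, +0.9883)
n_2 = (-0.9612, -0.2757)
n_3 = (-0.0366, -0.9993)
n_4 = (+0.4621, -0.8868)
n_5 = (+0.9013, -0.4333)
  (0,1): δ = 111.14°  ·
  (0,2): δ = 3.64°  ✓
  (0,3): δ = 75.54°  ·
  (0,4): δ = 105.16°  ·
  (0,5): δ = 141.96°  ·
  (1,2): δ = 65.21°  ✓
  (1,3): δ = 6.68°  ✓
  (1,4): δ = 36.30°  ✓
  (1,5): δ = 73.10°  ·
  (2,3): δ = 108.10°  ·
  (2,4): δ = 78.48°  ·
  (2,5): δ = 41.68°  ✓
  (3,4): δ = 150.38°  ·
  (3,5): δ = 113.58°  ·
  (4,5): δ = 143.20°  ·
antipodal pairs: 5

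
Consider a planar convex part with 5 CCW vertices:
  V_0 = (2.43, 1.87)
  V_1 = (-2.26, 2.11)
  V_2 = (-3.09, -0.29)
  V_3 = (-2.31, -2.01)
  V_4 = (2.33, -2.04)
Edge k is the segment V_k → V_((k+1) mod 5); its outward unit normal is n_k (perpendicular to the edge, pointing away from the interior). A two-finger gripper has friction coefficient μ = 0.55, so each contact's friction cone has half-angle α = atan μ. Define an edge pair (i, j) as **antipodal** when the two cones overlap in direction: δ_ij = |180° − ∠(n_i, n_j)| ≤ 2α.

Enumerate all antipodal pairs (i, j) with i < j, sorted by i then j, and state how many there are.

α = atan 0.55 = 28.81°;  2α = 57.62°
n_0 = (+0.0511, +0.9987)
n_1 = (-0.9451, +0.3268)
n_2 = (-0.9107, -0.4130)
n_3 = (-0.0065, -1.0000)
n_4 = (+0.9997, -0.0256)
  (0,1): δ = 106.15°  ·
  (0,2): δ = 62.68°  ·
  (0,3): δ = 2.56°  ✓
  (0,4): δ = 91.46°  ·
  (1,2): δ = 136.53°  ·
  (1,3): δ = 71.29°  ·
  (1,4): δ = 17.61°  ✓
  (2,3): δ = 114.76°  ·
  (2,4): δ = 25.86°  ✓
  (3,4): δ = 91.09°  ·
antipodal pairs: 3

count = 3; pairs: (0,3), (1,4), (2,4)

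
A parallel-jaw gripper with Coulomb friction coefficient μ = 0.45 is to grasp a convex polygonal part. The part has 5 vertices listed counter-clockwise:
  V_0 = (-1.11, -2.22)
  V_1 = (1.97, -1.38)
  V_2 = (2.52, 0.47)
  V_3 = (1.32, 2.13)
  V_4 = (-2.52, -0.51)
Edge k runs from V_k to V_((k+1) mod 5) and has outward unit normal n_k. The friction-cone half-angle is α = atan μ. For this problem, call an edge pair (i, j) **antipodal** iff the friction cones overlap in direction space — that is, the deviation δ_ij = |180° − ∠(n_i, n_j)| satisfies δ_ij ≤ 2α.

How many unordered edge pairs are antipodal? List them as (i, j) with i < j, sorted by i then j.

α = atan 0.45 = 24.23°;  2α = 48.46°
n_0 = (+0.2631, -0.9648)
n_1 = (+0.9585, -0.2850)
n_2 = (+0.8104, +0.5858)
n_3 = (-0.5665, +0.8240)
n_4 = (-0.7715, -0.6362)
  (0,1): δ = 121.81°  ·
  (0,2): δ = 69.39°  ·
  (0,3): δ = 19.25°  ✓
  (0,4): δ = 114.25°  ·
  (1,2): δ = 127.58°  ·
  (1,3): δ = 38.93°  ✓
  (1,4): δ = 56.06°  ·
  (2,3): δ = 91.35°  ·
  (2,4): δ = 3.64°  ✓
  (3,4): δ = 85.00°  ·
antipodal pairs: 3

count = 3; pairs: (0,3), (1,3), (2,4)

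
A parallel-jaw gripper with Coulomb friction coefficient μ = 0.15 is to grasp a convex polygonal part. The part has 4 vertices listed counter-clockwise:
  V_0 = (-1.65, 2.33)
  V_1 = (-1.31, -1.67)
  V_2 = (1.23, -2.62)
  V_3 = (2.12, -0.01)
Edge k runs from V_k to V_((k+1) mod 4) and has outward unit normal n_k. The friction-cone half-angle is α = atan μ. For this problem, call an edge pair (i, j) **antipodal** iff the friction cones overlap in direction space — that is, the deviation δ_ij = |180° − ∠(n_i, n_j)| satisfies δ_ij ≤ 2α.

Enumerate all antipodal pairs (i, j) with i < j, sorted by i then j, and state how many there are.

α = atan 0.15 = 8.53°;  2α = 17.06°
n_0 = (-0.9964, -0.0847)
n_1 = (-0.3503, -0.9366)
n_2 = (+0.9465, -0.3227)
n_3 = (+0.5274, +0.8496)
  (0,1): δ = 115.37°  ·
  (0,2): δ = 23.69°  ·
  (0,3): δ = 53.31°  ·
  (1,2): δ = 88.32°  ·
  (1,3): δ = 11.32°  ✓
  (2,3): δ = 103.00°  ·
antipodal pairs: 1

count = 1; pairs: (1,3)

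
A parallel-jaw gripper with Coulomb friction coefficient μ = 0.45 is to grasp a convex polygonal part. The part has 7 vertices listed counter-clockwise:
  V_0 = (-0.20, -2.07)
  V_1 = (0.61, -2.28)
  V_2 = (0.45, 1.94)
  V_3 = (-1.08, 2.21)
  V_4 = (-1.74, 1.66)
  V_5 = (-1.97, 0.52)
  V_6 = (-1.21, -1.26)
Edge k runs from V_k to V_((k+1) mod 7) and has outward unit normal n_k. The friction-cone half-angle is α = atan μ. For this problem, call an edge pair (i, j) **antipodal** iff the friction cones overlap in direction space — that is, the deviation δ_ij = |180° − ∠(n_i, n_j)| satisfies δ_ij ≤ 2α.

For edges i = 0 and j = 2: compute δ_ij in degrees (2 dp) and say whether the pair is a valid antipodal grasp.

α = atan 0.45 = 24.23°;  2α = 48.46°
edge 0: e_0 = (+0.81, -0.21);  n_0 = (-0.2510, -0.9680)
edge 2: e_2 = (-1.53, +0.27);  n_2 = (+0.1738, +0.9848)
∠(n_0, n_2) = 175.47°
δ = |180° − 175.47°| = 4.53°
4.53° ≤ 2α = 48.46°  →  valid

δ = 4.53°, valid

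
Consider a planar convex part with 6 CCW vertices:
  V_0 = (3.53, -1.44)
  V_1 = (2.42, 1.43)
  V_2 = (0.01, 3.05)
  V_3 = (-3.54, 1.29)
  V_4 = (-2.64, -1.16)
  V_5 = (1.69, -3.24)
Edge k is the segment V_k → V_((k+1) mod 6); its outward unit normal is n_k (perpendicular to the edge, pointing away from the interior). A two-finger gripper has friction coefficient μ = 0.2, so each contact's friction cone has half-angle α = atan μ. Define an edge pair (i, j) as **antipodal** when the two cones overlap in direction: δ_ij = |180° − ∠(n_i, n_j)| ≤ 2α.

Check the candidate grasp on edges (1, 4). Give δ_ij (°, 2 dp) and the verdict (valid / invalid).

δ = 8.25°, valid

α = atan 0.2 = 11.31°;  2α = 22.62°
edge 1: e_1 = (-2.41, +1.62);  n_1 = (+0.5579, +0.8299)
edge 4: e_4 = (+4.33, -2.08);  n_4 = (-0.4330, -0.9014)
∠(n_1, n_4) = 171.75°
δ = |180° − 171.75°| = 8.25°
8.25° ≤ 2α = 22.62°  →  valid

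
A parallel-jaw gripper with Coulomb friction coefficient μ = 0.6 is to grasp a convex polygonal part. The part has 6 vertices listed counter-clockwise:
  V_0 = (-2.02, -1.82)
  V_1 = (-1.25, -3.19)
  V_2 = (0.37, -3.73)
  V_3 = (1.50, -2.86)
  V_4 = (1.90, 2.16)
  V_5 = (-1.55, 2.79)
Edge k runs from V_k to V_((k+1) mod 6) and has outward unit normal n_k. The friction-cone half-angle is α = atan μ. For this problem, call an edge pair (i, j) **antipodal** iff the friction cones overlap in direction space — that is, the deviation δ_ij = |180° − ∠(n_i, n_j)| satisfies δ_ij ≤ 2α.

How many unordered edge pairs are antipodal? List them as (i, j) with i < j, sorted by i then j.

α = atan 0.6 = 30.96°;  2α = 61.93°
n_0 = (-0.8717, -0.4900)
n_1 = (-0.3162, -0.9487)
n_2 = (+0.6100, -0.7924)
n_3 = (+0.9968, -0.0794)
n_4 = (+0.1796, +0.9837)
n_5 = (-0.9948, +0.1014)
  (0,1): δ = 137.77°  ·
  (0,2): δ = 81.74°  ·
  (0,3): δ = 33.89°  ✓
  (0,4): δ = 50.31°  ✓
  (0,5): δ = 144.84°  ·
  (1,2): δ = 123.97°  ·
  (1,3): δ = 76.12°  ·
  (1,4): δ = 8.09°  ✓
  (1,5): δ = 102.61°  ·
  (2,3): δ = 132.15°  ·
  (2,4): δ = 47.94°  ✓
  (2,5): δ = 46.59°  ✓
  (3,4): δ = 95.79°  ·
  (3,5): δ = 1.27°  ✓
  (4,5): δ = 85.47°  ·
antipodal pairs: 6

count = 6; pairs: (0,3), (0,4), (1,4), (2,4), (2,5), (3,5)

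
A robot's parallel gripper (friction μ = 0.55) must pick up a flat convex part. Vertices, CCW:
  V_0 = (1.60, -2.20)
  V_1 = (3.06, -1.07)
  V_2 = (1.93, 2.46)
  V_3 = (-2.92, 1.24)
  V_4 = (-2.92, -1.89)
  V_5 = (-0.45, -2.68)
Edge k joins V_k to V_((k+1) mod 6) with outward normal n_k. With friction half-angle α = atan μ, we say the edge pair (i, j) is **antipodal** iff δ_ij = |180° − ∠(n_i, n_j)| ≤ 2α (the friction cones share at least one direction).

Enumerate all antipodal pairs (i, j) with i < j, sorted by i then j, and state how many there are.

count = 6; pairs: (0,2), (0,3), (1,3), (1,4), (2,4), (2,5)

α = atan 0.55 = 28.81°;  2α = 57.62°
n_0 = (+0.6121, -0.7908)
n_1 = (+0.9524, +0.3049)
n_2 = (-0.2439, +0.9698)
n_3 = (-1.0000, -0.0000)
n_4 = (-0.3046, -0.9525)
n_5 = (+0.2280, -0.9737)
  (0,1): δ = 109.99°  ·
  (0,2): δ = 23.62°  ✓
  (0,3): δ = 52.26°  ✓
  (0,4): δ = 124.52°  ·
  (0,5): δ = 155.44°  ·
  (1,2): δ = 93.63°  ·
  (1,3): δ = 17.75°  ✓
  (1,4): δ = 54.51°  ✓
  (1,5): δ = 85.43°  ·
  (2,3): δ = 104.12°  ·
  (2,4): δ = 31.86°  ✓
  (2,5): δ = 0.94°  ✓
  (3,4): δ = 107.74°  ·
  (3,5): δ = 76.82°  ·
  (4,5): δ = 149.09°  ·
antipodal pairs: 6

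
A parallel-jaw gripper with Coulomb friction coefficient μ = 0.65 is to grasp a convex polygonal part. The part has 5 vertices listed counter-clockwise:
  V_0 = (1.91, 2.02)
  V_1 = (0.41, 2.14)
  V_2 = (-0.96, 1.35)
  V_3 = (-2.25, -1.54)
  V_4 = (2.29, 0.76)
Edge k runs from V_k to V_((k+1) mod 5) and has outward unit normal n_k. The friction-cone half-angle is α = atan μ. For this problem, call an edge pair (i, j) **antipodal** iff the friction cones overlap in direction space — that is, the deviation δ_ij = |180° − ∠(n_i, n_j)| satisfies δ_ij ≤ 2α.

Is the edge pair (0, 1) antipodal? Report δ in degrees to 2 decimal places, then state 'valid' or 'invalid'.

α = atan 0.65 = 33.02°;  2α = 66.05°
edge 0: e_0 = (-1.50, +0.12);  n_0 = (+0.0797, +0.9968)
edge 1: e_1 = (-1.37, -0.79);  n_1 = (-0.4995, +0.8663)
∠(n_0, n_1) = 34.54°
δ = |180° − 34.54°| = 145.46°
145.46° > 2α = 66.05°  →  invalid

δ = 145.46°, invalid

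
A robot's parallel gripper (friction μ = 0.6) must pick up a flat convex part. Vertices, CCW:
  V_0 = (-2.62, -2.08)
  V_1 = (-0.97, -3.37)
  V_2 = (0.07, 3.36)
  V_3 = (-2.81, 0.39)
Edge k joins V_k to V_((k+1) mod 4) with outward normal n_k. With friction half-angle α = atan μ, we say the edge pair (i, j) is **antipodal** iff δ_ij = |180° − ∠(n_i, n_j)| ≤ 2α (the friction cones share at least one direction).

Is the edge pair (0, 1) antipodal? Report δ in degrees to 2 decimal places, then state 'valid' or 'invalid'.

α = atan 0.6 = 30.96°;  2α = 61.93°
edge 0: e_0 = (+1.65, -1.29);  n_0 = (-0.6159, -0.7878)
edge 1: e_1 = (+1.04, +6.73);  n_1 = (+0.9883, -0.1527)
∠(n_0, n_1) = 119.23°
δ = |180° − 119.23°| = 60.77°
60.77° ≤ 2α = 61.93°  →  valid

δ = 60.77°, valid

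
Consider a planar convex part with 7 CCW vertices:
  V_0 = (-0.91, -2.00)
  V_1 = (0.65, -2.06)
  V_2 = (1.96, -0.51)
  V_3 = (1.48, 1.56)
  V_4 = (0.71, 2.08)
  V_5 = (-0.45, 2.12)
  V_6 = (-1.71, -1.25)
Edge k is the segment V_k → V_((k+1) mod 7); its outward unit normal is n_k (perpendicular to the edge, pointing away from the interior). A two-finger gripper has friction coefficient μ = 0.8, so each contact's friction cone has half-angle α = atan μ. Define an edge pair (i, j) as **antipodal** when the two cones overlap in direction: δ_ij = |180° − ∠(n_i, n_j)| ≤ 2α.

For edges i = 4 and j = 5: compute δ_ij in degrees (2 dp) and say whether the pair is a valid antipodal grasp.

δ = 108.53°, invalid

α = atan 0.8 = 38.66°;  2α = 77.32°
edge 4: e_4 = (-1.16, +0.04);  n_4 = (+0.0345, +0.9994)
edge 5: e_5 = (-1.26, -3.37);  n_5 = (-0.9367, +0.3502)
∠(n_4, n_5) = 71.47°
δ = |180° − 71.47°| = 108.53°
108.53° > 2α = 77.32°  →  invalid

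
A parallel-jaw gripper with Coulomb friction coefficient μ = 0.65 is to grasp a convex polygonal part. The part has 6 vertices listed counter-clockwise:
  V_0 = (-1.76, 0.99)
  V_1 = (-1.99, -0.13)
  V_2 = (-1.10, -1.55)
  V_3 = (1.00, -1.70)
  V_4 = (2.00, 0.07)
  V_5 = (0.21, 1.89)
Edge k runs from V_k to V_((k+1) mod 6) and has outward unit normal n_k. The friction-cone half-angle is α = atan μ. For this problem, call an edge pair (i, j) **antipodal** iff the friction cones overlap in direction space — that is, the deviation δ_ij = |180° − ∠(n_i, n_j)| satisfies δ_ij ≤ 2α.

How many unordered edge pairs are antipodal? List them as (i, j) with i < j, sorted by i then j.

count = 7; pairs: (0,3), (0,4), (1,3), (1,4), (2,4), (2,5), (3,5)

α = atan 0.65 = 33.02°;  2α = 66.05°
n_0 = (-0.9796, +0.2012)
n_1 = (-0.8473, -0.5311)
n_2 = (-0.0712, -0.9975)
n_3 = (+0.8707, -0.4919)
n_4 = (+0.7130, +0.7012)
n_5 = (-0.4155, +0.9096)
  (0,1): δ = 136.32°  ·
  (0,2): δ = 82.48°  ·
  (0,3): δ = 17.86°  ✓
  (0,4): δ = 56.13°  ✓
  (0,5): δ = 126.16°  ·
  (1,2): δ = 126.16°  ·
  (1,3): δ = 61.54°  ✓
  (1,4): δ = 12.45°  ✓
  (1,5): δ = 82.48°  ·
  (2,3): δ = 115.38°  ·
  (2,4): δ = 41.39°  ✓
  (2,5): δ = 28.64°  ✓
  (3,4): δ = 106.01°  ·
  (3,5): δ = 35.98°  ✓
  (4,5): δ = 109.97°  ·
antipodal pairs: 7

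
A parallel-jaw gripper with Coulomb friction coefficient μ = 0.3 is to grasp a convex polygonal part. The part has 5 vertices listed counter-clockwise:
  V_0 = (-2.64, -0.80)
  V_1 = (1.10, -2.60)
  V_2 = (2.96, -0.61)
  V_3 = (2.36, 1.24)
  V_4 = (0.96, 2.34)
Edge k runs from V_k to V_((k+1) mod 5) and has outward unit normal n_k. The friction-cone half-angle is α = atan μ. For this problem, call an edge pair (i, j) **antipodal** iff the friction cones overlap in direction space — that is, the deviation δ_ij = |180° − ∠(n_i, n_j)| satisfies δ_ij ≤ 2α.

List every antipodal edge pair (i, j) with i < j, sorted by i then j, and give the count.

α = atan 0.3 = 16.70°;  2α = 33.40°
n_0 = (-0.4337, -0.9011)
n_1 = (+0.7306, -0.6828)
n_2 = (+0.9512, +0.3085)
n_3 = (+0.6178, +0.7863)
n_4 = (-0.6573, +0.7536)
  (0,1): δ = 107.37°  ·
  (0,2): δ = 46.33°  ·
  (0,3): δ = 12.46°  ✓
  (0,4): δ = 66.80°  ·
  (1,2): δ = 118.96°  ·
  (1,3): δ = 85.09°  ·
  (1,4): δ = 5.84°  ✓
  (2,3): δ = 146.13°  ·
  (2,4): δ = 66.87°  ·
  (3,4): δ = 100.75°  ·
antipodal pairs: 2

count = 2; pairs: (0,3), (1,4)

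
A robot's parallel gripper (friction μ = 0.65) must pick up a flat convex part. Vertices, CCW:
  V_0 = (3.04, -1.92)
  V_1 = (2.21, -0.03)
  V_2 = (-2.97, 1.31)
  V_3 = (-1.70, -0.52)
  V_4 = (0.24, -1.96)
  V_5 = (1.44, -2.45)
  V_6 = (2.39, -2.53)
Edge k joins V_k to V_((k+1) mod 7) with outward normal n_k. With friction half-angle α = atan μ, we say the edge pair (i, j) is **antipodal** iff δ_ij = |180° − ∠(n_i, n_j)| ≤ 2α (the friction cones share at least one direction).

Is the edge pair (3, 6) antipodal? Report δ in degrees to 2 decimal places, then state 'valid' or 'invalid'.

δ = 100.23°, invalid

α = atan 0.65 = 33.02°;  2α = 66.05°
edge 3: e_3 = (+1.94, -1.44);  n_3 = (-0.5960, -0.8030)
edge 6: e_6 = (+0.65, +0.61);  n_6 = (+0.6843, -0.7292)
∠(n_3, n_6) = 79.77°
δ = |180° − 79.77°| = 100.23°
100.23° > 2α = 66.05°  →  invalid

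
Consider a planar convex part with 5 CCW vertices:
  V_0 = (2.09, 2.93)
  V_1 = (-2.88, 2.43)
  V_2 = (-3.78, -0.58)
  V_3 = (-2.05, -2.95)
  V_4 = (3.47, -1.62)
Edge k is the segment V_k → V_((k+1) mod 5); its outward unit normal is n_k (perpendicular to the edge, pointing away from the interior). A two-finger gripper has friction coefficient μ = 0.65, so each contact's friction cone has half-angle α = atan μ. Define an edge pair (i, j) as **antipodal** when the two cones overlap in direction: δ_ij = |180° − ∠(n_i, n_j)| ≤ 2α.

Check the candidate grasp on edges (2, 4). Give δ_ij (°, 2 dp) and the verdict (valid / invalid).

δ = 19.26°, valid

α = atan 0.65 = 33.02°;  2α = 66.05°
edge 2: e_2 = (+1.73, -2.37);  n_2 = (-0.8077, -0.5896)
edge 4: e_4 = (-1.38, +4.55);  n_4 = (+0.9570, +0.2902)
∠(n_2, n_4) = 160.74°
δ = |180° − 160.74°| = 19.26°
19.26° ≤ 2α = 66.05°  →  valid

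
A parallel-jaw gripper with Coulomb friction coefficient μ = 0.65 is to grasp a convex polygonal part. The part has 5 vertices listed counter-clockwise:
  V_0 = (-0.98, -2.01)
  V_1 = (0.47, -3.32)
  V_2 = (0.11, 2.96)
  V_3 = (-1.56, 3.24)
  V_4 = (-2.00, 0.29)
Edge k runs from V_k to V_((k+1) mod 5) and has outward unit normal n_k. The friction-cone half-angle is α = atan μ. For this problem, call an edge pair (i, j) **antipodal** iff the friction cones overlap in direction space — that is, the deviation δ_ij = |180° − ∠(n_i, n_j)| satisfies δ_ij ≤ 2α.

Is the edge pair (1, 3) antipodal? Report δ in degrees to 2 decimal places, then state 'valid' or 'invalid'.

δ = 11.76°, valid

α = atan 0.65 = 33.02°;  2α = 66.05°
edge 1: e_1 = (-0.36, +6.28);  n_1 = (+0.9984, +0.0572)
edge 3: e_3 = (-0.44, -2.95);  n_3 = (-0.9891, +0.1475)
∠(n_1, n_3) = 168.24°
δ = |180° − 168.24°| = 11.76°
11.76° ≤ 2α = 66.05°  →  valid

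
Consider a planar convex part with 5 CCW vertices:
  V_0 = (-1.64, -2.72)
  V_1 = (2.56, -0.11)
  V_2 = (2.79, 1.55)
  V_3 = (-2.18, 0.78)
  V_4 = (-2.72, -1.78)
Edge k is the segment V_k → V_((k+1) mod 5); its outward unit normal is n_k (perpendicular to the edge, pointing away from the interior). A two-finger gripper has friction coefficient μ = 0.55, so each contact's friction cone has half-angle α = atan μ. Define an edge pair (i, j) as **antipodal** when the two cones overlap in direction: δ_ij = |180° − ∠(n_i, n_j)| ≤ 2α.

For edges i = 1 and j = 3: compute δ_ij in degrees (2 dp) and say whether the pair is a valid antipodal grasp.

δ = 4.02°, valid

α = atan 0.55 = 28.81°;  2α = 57.62°
edge 1: e_1 = (+0.23, +1.66);  n_1 = (+0.9905, -0.1372)
edge 3: e_3 = (-0.54, -2.56);  n_3 = (-0.9785, +0.2064)
∠(n_1, n_3) = 175.98°
δ = |180° − 175.98°| = 4.02°
4.02° ≤ 2α = 57.62°  →  valid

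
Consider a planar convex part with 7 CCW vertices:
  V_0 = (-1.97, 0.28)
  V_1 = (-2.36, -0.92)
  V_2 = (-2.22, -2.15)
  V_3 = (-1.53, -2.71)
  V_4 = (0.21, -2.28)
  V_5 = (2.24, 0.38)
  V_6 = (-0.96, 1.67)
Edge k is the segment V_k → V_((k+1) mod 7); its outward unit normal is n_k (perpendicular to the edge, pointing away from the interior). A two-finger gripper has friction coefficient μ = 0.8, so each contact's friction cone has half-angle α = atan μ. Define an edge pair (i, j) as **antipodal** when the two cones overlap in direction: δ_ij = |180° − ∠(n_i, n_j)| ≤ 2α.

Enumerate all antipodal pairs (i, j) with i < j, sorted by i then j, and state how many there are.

α = atan 0.8 = 38.66°;  2α = 77.32°
n_0 = (-0.9510, +0.3091)
n_1 = (-0.9936, -0.1131)
n_2 = (-0.6302, -0.7765)
n_3 = (+0.2399, -0.9708)
n_4 = (+0.7950, -0.6067)
n_5 = (+0.3739, +0.9275)
n_6 = (-0.8090, +0.5878)
  (0,1): δ = 155.50°  ·
  (0,2): δ = 111.06°  ·
  (0,3): δ = 58.11°  ✓
  (0,4): δ = 19.35°  ✓
  (0,5): δ = 86.05°  ·
  (0,6): δ = 162.00°  ·
  (1,2): δ = 135.56°  ·
  (1,3): δ = 82.61°  ·
  (1,4): δ = 43.84°  ✓
  (1,5): δ = 61.55°  ✓
  (1,6): δ = 137.50°  ·
  (2,3): δ = 127.06°  ·
  (2,4): δ = 88.29°  ·
  (2,5): δ = 17.11°  ✓
  (2,6): δ = 93.06°  ·
  (3,4): δ = 141.23°  ·
  (3,5): δ = 35.84°  ✓
  (3,6): δ = 40.12°  ✓
  (4,5): δ = 74.61°  ✓
  (4,6): δ = 1.35°  ✓
  (5,6): δ = 104.05°  ·
antipodal pairs: 9

count = 9; pairs: (0,3), (0,4), (1,4), (1,5), (2,5), (3,5), (3,6), (4,5), (4,6)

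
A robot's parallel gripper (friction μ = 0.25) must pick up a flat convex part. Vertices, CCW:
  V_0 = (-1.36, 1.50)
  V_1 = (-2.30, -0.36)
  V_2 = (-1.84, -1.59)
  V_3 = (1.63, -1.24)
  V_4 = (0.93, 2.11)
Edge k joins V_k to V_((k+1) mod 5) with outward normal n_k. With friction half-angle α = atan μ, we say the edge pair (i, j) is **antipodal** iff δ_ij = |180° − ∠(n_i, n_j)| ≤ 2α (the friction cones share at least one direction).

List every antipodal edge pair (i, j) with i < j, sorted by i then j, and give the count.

α = atan 0.25 = 14.04°;  2α = 28.07°
n_0 = (-0.8925, +0.4510)
n_1 = (-0.9366, -0.3503)
n_2 = (+0.1004, -0.9950)
n_3 = (+0.9789, +0.2045)
n_4 = (-0.2574, +0.9663)
  (0,1): δ = 132.68°  ·
  (0,2): δ = 57.43°  ·
  (0,3): δ = 38.61°  ·
  (0,4): δ = 131.73°  ·
  (1,2): δ = 104.75°  ·
  (1,3): δ = 8.70°  ✓
  (1,4): δ = 84.41°  ·
  (2,3): δ = 83.96°  ·
  (2,4): δ = 9.16°  ✓
  (3,4): δ = 86.89°  ·
antipodal pairs: 2

count = 2; pairs: (1,3), (2,4)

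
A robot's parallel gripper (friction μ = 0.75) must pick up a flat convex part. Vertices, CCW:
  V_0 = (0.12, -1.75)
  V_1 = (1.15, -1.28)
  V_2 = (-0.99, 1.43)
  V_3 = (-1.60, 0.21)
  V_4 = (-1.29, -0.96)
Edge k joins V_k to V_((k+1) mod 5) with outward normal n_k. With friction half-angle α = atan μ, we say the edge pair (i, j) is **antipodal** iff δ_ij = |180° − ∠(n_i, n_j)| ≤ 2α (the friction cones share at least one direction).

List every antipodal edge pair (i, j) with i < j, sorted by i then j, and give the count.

α = atan 0.75 = 36.87°;  2α = 73.74°
n_0 = (+0.4151, -0.9098)
n_1 = (+0.7848, +0.6197)
n_2 = (-0.8944, +0.4472)
n_3 = (-0.9666, -0.2561)
n_4 = (-0.4888, -0.8724)
  (0,1): δ = 76.23°  ·
  (0,2): δ = 38.91°  ✓
  (0,3): δ = 80.31°  ·
  (0,4): δ = 126.21°  ·
  (1,2): δ = 64.86°  ✓
  (1,3): δ = 23.46°  ✓
  (1,4): δ = 22.44°  ✓
  (2,3): δ = 138.60°  ·
  (2,4): δ = 92.70°  ·
  (3,4): δ = 134.10°  ·
antipodal pairs: 4

count = 4; pairs: (0,2), (1,2), (1,3), (1,4)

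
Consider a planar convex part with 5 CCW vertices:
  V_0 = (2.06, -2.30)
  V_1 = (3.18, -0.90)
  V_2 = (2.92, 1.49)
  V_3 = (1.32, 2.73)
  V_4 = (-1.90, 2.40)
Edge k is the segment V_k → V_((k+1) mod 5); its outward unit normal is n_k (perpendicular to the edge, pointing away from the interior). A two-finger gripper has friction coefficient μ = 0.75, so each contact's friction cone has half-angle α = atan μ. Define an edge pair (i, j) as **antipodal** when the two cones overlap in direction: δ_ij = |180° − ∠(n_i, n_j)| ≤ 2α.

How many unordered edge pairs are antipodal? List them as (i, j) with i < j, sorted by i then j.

count = 4; pairs: (0,3), (1,4), (2,4), (3,4)

α = atan 0.75 = 36.87°;  2α = 73.74°
n_0 = (+0.7809, -0.6247)
n_1 = (+0.9941, +0.1081)
n_2 = (+0.6126, +0.7904)
n_3 = (-0.1020, +0.9948)
n_4 = (-0.7647, -0.6443)
  (0,1): δ = 135.13°  ·
  (0,2): δ = 89.12°  ·
  (0,3): δ = 45.49°  ✓
  (0,4): δ = 78.78°  ·
  (1,2): δ = 133.98°  ·
  (1,3): δ = 90.36°  ·
  (1,4): δ = 33.91°  ✓
  (2,3): δ = 136.37°  ·
  (2,4): δ = 12.11°  ✓
  (3,4): δ = 55.74°  ✓
antipodal pairs: 4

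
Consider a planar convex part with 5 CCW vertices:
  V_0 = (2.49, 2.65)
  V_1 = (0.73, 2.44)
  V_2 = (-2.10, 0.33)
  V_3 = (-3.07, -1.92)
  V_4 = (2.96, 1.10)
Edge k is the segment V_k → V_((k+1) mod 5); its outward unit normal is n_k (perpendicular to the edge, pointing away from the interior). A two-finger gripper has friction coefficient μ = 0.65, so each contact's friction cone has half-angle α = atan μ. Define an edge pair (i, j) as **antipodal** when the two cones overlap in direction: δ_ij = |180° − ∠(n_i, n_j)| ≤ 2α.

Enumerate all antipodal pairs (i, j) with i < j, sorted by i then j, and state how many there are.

α = atan 0.65 = 33.02°;  2α = 66.05°
n_0 = (-0.1185, +0.9930)
n_1 = (-0.5977, +0.8017)
n_2 = (-0.9183, +0.3959)
n_3 = (+0.4478, -0.8941)
n_4 = (+0.9570, +0.2902)
  (0,1): δ = 150.10°  ·
  (0,2): δ = 120.13°  ·
  (0,3): δ = 19.80°  ✓
  (0,4): δ = 100.06°  ·
  (1,2): δ = 150.03°  ·
  (1,3): δ = 10.10°  ✓
  (1,4): δ = 70.16°  ·
  (2,3): δ = 40.08°  ✓
  (2,4): δ = 40.19°  ✓
  (3,4): δ = 99.73°  ·
antipodal pairs: 4

count = 4; pairs: (0,3), (1,3), (2,3), (2,4)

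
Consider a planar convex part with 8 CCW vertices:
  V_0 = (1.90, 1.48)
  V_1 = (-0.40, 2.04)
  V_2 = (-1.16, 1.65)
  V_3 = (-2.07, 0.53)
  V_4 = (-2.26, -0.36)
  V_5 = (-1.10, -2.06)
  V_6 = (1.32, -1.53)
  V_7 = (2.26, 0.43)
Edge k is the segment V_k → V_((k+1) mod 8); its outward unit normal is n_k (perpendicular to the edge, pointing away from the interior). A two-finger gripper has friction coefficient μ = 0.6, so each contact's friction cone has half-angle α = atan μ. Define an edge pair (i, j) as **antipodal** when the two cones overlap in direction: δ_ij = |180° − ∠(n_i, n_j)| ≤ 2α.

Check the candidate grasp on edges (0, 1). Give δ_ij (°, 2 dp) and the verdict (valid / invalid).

δ = 139.15°, invalid

α = atan 0.6 = 30.96°;  2α = 61.93°
edge 0: e_0 = (-2.30, +0.56);  n_0 = (+0.2366, +0.9716)
edge 1: e_1 = (-0.76, -0.39);  n_1 = (-0.4566, +0.8897)
∠(n_0, n_1) = 40.85°
δ = |180° − 40.85°| = 139.15°
139.15° > 2α = 61.93°  →  invalid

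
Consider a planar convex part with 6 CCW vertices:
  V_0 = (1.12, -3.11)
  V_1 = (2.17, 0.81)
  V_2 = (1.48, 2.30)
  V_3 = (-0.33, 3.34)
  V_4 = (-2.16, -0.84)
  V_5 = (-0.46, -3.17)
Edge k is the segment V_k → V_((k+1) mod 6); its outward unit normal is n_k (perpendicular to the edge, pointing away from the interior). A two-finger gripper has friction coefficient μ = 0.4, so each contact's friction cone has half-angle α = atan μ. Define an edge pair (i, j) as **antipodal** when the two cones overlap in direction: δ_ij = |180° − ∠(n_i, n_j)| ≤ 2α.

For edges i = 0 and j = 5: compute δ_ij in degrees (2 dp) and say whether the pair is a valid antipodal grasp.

δ = 107.17°, invalid

α = atan 0.4 = 21.80°;  2α = 43.60°
edge 0: e_0 = (+1.05, +3.92);  n_0 = (+0.9659, -0.2587)
edge 5: e_5 = (+1.58, +0.06);  n_5 = (+0.0379, -0.9993)
∠(n_0, n_5) = 72.83°
δ = |180° − 72.83°| = 107.17°
107.17° > 2α = 43.60°  →  invalid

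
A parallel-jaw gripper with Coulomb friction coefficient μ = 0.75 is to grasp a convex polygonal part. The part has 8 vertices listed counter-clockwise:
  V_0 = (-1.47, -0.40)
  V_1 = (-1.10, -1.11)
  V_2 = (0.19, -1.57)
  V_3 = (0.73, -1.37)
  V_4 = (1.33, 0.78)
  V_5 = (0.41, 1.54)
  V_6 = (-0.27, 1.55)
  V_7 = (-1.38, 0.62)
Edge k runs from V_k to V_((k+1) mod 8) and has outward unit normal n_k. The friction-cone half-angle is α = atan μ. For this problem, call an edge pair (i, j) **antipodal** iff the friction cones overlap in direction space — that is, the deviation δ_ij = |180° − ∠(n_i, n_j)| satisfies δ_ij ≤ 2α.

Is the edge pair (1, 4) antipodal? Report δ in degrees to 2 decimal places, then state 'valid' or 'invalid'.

δ = 19.93°, valid

α = atan 0.75 = 36.87°;  2α = 73.74°
edge 1: e_1 = (+1.29, -0.46);  n_1 = (-0.3359, -0.9419)
edge 4: e_4 = (-0.92, +0.76);  n_4 = (+0.6369, +0.7710)
∠(n_1, n_4) = 160.07°
δ = |180° − 160.07°| = 19.93°
19.93° ≤ 2α = 73.74°  →  valid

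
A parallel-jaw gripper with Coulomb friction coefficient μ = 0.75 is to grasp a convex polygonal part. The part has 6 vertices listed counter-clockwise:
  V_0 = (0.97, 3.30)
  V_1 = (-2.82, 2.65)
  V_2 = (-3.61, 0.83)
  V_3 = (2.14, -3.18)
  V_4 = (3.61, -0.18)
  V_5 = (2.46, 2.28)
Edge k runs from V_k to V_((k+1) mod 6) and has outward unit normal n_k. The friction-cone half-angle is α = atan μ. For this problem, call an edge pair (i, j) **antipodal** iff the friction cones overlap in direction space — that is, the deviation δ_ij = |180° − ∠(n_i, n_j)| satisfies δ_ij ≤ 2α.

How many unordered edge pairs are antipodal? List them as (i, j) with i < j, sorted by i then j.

α = atan 0.75 = 36.87°;  2α = 73.74°
n_0 = (-0.1690, +0.9856)
n_1 = (-0.9173, +0.3982)
n_2 = (-0.5720, -0.8202)
n_3 = (+0.8980, -0.4400)
n_4 = (+0.9059, +0.4235)
n_5 = (+0.5649, +0.8252)
  (0,1): δ = 123.20°  ·
  (0,2): δ = 44.62°  ✓
  (0,3): δ = 54.16°  ✓
  (0,4): δ = 105.32°  ·
  (0,5): δ = 135.87°  ·
  (1,2): δ = 101.43°  ·
  (1,3): δ = 2.64°  ✓
  (1,4): δ = 48.52°  ✓
  (1,5): δ = 79.07°  ·
  (2,3): δ = 81.21°  ·
  (2,4): δ = 30.05°  ✓
  (2,5): δ = 0.50°  ✓
  (3,4): δ = 128.84°  ·
  (3,5): δ = 98.29°  ·
  (4,5): δ = 149.45°  ·
antipodal pairs: 6

count = 6; pairs: (0,2), (0,3), (1,3), (1,4), (2,4), (2,5)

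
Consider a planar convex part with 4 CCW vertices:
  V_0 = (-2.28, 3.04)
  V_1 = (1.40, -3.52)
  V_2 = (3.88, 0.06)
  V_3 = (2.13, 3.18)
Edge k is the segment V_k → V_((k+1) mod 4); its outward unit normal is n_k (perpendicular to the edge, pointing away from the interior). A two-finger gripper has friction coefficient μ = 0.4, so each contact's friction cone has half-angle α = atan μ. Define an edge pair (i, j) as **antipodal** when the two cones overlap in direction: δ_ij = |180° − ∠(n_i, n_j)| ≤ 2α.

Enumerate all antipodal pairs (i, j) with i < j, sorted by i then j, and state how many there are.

count = 1; pairs: (0,2)

α = atan 0.4 = 21.80°;  2α = 43.60°
n_0 = (-0.8721, -0.4893)
n_1 = (+0.8220, -0.5694)
n_2 = (+0.8722, +0.4892)
n_3 = (-0.0317, +0.9995)
  (0,1): δ = 64.00°  ·
  (0,2): δ = 0.00°  ✓
  (0,3): δ = 62.53°  ·
  (1,2): δ = 116.00°  ·
  (1,3): δ = 53.47°  ·
  (2,3): δ = 117.47°  ·
antipodal pairs: 1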